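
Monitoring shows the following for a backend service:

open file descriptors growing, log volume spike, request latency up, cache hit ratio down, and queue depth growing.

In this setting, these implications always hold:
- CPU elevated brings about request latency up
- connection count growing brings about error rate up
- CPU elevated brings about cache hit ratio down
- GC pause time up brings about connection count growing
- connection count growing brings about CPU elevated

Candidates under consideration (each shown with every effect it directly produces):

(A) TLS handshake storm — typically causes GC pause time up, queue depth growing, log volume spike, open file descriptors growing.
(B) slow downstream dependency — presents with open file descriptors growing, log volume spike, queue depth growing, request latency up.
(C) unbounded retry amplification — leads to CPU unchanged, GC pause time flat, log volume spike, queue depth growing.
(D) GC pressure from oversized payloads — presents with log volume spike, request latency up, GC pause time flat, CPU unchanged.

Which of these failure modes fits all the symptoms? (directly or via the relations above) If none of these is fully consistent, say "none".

Per-candidate check:
(A) TLS handshake storm — open file descriptors growing yes; log volume spike yes; request latency up yes (by GC pause time up → connection count growing → CPU elevated → request latency up); cache hit ratio down yes (by GC pause time up → connection count growing → CPU elevated → cache hit ratio down); queue depth growing yes
(B) slow downstream dependency — does not account for cache hit ratio down
(C) unbounded retry amplification — does not account for open file descriptors growing, request latency up, cache hit ratio down
(D) GC pressure from oversized payloads — open file descriptors growing NO; log volume spike yes; request latency up yes; cache hit ratio down NO; queue depth growing NO
(A) alone accounts for all the evidence.

A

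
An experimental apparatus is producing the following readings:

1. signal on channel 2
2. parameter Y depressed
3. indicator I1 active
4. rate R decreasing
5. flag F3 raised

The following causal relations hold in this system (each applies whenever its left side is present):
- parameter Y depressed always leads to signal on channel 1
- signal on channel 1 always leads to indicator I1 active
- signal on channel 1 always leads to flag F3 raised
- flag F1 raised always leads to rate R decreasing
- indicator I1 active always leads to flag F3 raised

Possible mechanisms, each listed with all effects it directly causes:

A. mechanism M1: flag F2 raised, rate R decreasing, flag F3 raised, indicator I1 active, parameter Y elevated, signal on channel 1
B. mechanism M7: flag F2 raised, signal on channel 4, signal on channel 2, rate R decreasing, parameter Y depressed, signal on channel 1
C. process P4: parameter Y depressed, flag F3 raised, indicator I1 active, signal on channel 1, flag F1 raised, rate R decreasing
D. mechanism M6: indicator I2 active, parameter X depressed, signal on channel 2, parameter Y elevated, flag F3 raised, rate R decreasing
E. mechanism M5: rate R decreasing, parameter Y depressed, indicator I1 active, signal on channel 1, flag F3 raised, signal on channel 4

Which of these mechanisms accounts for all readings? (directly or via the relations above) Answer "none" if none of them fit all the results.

Testing each hypothesis:
(A) mechanism M1 — fails on signal on channel 2, parameter Y depressed (predicts parameter Y elevated, not parameter Y depressed)
(B) mechanism M7 — signal on channel 2 ✓; parameter Y depressed ✓; indicator I1 active ✓ (through signal on channel 1 → indicator I1 active); rate R decreasing ✓; flag F3 raised ✓ (through signal on channel 1 → flag F3 raised)
(C) process P4 — does not account for signal on channel 2
(D) mechanism M6 — fails on parameter Y depressed, indicator I1 active (predicts parameter Y elevated, not parameter Y depressed)
(E) mechanism M5 — does not account for signal on channel 2
Only (B) is consistent with every observation.

B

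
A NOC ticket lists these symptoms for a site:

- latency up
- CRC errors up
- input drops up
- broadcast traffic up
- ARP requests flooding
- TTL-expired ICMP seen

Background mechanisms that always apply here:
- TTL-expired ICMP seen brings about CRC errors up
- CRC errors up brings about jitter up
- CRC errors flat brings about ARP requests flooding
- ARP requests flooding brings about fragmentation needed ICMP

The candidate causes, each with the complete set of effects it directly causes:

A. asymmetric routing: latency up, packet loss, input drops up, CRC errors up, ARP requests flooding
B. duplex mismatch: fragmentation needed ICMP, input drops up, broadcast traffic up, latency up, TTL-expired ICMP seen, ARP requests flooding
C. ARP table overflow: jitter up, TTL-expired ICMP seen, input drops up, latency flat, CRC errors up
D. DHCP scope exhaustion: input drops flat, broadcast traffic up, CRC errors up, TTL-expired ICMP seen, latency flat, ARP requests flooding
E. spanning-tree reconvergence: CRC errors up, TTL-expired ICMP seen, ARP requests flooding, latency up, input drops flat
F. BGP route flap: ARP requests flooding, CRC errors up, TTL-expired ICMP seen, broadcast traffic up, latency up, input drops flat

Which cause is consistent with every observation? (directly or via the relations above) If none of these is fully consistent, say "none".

Testing each hypothesis:
(A) asymmetric routing — does not account for broadcast traffic up, TTL-expired ICMP seen
(B) duplex mismatch — latency up +; CRC errors up + (via TTL-expired ICMP seen → CRC errors up); input drops up +; broadcast traffic up +; ARP requests flooding +; TTL-expired ICMP seen +
(C) ARP table overflow — fails on latency up, broadcast traffic up, ARP requests flooding (predicts latency flat, not latency up)
(D) DHCP scope exhaustion — latency up -; CRC errors up +; input drops up -; broadcast traffic up +; ARP requests flooding +; TTL-expired ICMP seen +
(E) spanning-tree reconvergence — latency up +; CRC errors up +; input drops up -; broadcast traffic up -; ARP requests flooding +; TTL-expired ICMP seen +
(F) BGP route flap — latency up +; CRC errors up +; input drops up -; broadcast traffic up +; ARP requests flooding +; TTL-expired ICMP seen +
Only (B) is consistent with every observation.

B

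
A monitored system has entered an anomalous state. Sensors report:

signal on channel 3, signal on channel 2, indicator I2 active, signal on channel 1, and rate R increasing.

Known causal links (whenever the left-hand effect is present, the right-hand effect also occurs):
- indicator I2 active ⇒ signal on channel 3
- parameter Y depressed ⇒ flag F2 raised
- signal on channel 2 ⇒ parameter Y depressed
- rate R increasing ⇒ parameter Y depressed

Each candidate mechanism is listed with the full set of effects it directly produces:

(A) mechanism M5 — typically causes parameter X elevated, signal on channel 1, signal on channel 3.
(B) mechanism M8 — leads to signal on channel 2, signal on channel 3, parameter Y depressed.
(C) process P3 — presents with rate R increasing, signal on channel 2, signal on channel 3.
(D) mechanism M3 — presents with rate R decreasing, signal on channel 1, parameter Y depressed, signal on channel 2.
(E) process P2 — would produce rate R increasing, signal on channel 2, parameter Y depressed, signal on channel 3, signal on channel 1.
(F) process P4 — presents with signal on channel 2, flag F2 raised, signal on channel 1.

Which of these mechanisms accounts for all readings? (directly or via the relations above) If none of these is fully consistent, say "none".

Checking each candidate against the observations:
(A) mechanism M5 — does not account for signal on channel 2, indicator I2 active, rate R increasing
(B) mechanism M8 — signal on channel 3 +; signal on channel 2 +; indicator I2 active -; signal on channel 1 -; rate R increasing -
(C) process P3 — does not account for indicator I2 active, signal on channel 1
(D) mechanism M3 — signal on channel 3 -; signal on channel 2 +; indicator I2 active -; signal on channel 1 +; rate R increasing -
(E) process P2 — signal on channel 3 +; signal on channel 2 +; indicator I2 active -; signal on channel 1 +; rate R increasing +
(F) process P4 — signal on channel 3 -; signal on channel 2 +; indicator I2 active -; signal on channel 1 +; rate R increasing -
No candidate is consistent with all observations.

none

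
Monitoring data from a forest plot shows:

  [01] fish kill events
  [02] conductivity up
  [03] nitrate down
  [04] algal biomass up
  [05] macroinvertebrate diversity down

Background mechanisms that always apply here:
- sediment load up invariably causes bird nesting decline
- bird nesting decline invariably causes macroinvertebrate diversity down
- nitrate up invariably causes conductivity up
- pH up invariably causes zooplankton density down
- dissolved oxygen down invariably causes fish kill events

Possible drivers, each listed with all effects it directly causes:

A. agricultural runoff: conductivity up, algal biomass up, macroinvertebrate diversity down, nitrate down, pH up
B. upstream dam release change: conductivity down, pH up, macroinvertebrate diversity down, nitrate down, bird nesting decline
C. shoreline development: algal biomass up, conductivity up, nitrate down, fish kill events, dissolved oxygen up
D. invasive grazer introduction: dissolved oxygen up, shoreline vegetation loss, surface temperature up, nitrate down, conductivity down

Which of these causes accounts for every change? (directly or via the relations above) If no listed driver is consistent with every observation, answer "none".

For each candidate, compare predicted effects to what was observed:
(A) agricultural runoff — does not account for fish kill events
(B) upstream dam release change — fails on fish kill events, conductivity up, algal biomass up (predicts conductivity down, not conductivity up)
(C) shoreline development — does not account for macroinvertebrate diversity down
(D) invasive grazer introduction — fish kill events ✗; conductivity up ✗; nitrate down ✓; algal biomass up ✗; macroinvertebrate diversity down ✗
No candidate is consistent with all observations.

none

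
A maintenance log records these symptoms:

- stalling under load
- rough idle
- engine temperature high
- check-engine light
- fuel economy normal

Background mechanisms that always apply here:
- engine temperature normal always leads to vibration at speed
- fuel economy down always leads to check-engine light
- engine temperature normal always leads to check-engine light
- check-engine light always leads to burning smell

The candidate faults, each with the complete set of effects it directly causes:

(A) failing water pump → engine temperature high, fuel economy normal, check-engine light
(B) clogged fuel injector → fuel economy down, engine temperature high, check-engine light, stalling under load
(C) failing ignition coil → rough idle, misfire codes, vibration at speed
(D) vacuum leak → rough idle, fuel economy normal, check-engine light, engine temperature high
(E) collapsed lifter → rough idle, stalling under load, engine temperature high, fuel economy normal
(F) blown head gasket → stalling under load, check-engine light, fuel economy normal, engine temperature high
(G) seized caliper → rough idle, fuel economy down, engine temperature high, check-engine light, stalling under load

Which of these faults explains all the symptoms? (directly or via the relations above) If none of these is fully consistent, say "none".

none

For each candidate, compare predicted effects to what was observed:
(A) failing water pump — does not account for stalling under load, rough idle
(B) clogged fuel injector — stalling under load +; rough idle -; engine temperature high +; check-engine light +; fuel economy normal -
(C) failing ignition coil — does not account for stalling under load, engine temperature high, check-engine light, fuel economy normal
(D) vacuum leak — does not account for stalling under load
(E) collapsed lifter — stalling under load +; rough idle +; engine temperature high +; check-engine light -; fuel economy normal +
(F) blown head gasket — does not account for rough idle
(G) seized caliper — stalling under load +; rough idle +; engine temperature high +; check-engine light +; fuel economy normal -
No candidate is consistent with all observations.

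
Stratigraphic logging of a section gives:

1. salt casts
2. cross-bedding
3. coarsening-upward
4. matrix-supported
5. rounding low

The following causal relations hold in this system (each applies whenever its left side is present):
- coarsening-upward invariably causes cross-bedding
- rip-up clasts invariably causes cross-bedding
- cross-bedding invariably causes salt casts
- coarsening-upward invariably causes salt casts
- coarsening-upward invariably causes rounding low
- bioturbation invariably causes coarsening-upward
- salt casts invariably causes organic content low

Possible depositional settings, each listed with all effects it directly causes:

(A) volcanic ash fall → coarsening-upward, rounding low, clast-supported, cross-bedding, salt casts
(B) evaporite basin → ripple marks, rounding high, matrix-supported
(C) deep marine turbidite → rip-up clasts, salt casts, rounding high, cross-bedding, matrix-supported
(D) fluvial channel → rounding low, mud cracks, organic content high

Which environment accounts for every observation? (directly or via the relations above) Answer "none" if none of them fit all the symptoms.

none

Testing each hypothesis:
(A) volcanic ash fall — salt casts yes; cross-bedding yes; coarsening-upward yes; matrix-supported NO; rounding low yes
(B) evaporite basin — fails on salt casts, cross-bedding, coarsening-upward, rounding low (predicts rounding high, not rounding low)
(C) deep marine turbidite — fails on coarsening-upward, rounding low (predicts rounding high, not rounding low)
(D) fluvial channel — salt casts NO; cross-bedding NO; coarsening-upward NO; matrix-supported NO; rounding low yes
None of the listed candidates fits everything.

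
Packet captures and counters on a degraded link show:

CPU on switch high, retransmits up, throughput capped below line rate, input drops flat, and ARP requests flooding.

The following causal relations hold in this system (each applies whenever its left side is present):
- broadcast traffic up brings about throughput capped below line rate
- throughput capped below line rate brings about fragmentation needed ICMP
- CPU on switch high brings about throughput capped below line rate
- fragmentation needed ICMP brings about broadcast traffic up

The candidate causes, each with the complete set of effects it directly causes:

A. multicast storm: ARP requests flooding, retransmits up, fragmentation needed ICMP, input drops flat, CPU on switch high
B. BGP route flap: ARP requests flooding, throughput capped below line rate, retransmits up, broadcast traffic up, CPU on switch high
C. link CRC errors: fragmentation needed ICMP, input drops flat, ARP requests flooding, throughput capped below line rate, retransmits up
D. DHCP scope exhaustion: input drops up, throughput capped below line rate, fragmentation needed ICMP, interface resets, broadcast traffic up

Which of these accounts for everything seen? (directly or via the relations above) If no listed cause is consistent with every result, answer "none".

Testing each hypothesis:
(A) multicast storm — accounts for every observation (throughput capped below line rate via CPU on switch high → throughput capped below line rate)
(B) BGP route flap — CPU on switch high ✓; retransmits up ✓; throughput capped below line rate ✓; input drops flat ✗; ARP requests flooding ✓
(C) link CRC errors — CPU on switch high ✗; retransmits up ✓; throughput capped below line rate ✓; input drops flat ✓; ARP requests flooding ✓
(D) DHCP scope exhaustion — CPU on switch high ✗; retransmits up ✗; throughput capped below line rate ✓; input drops flat ✗; ARP requests flooding ✗
Only (A) is consistent with every observation.

A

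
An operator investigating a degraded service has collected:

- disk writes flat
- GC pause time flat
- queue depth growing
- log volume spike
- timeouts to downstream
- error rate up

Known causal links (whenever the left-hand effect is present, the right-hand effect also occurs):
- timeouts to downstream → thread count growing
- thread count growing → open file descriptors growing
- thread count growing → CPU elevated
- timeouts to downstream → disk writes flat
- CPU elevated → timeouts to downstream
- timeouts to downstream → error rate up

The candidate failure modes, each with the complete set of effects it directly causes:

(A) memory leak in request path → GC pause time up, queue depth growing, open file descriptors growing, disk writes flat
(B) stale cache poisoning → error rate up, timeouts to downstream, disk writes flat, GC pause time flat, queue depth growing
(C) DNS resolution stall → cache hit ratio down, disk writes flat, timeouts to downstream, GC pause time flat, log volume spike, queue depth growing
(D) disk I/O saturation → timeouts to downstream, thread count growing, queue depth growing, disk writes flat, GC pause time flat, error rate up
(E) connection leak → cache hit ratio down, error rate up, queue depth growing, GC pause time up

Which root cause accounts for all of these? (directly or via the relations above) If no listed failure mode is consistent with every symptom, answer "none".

C

Checking each candidate against the observations:
(A) memory leak in request path — disk writes flat yes; GC pause time flat NO; queue depth growing yes; log volume spike NO; timeouts to downstream NO; error rate up NO
(B) stale cache poisoning — does not account for log volume spike
(C) DNS resolution stall — disk writes flat yes; GC pause time flat yes; queue depth growing yes; log volume spike yes; timeouts to downstream yes; error rate up yes (via timeouts to downstream → error rate up)
(D) disk I/O saturation — disk writes flat yes; GC pause time flat yes; queue depth growing yes; log volume spike NO; timeouts to downstream yes; error rate up yes
(E) connection leak — disk writes flat NO; GC pause time flat NO; queue depth growing yes; log volume spike NO; timeouts to downstream NO; error rate up yes
(C) is the only candidate with no mismatches.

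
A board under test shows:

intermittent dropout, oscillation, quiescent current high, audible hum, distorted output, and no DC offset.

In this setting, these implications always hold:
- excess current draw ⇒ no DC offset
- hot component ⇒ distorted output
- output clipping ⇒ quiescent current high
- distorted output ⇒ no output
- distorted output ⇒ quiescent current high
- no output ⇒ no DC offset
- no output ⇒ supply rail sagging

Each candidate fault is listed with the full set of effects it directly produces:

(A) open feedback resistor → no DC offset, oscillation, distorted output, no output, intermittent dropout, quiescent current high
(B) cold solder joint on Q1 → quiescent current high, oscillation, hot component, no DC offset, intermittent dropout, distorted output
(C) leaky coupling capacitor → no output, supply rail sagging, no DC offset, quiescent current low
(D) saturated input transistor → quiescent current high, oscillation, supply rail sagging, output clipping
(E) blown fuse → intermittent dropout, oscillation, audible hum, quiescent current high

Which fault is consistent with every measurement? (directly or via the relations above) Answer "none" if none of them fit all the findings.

none

Testing each hypothesis:
(A) open feedback resistor — does not account for audible hum
(B) cold solder joint on Q1 — does not account for audible hum
(C) leaky coupling capacitor — intermittent dropout -; oscillation -; quiescent current high -; audible hum -; distorted output -; no DC offset +
(D) saturated input transistor — intermittent dropout -; oscillation +; quiescent current high +; audible hum -; distorted output -; no DC offset -
(E) blown fuse — does not account for distorted output, no DC offset
No candidate is consistent with all observations.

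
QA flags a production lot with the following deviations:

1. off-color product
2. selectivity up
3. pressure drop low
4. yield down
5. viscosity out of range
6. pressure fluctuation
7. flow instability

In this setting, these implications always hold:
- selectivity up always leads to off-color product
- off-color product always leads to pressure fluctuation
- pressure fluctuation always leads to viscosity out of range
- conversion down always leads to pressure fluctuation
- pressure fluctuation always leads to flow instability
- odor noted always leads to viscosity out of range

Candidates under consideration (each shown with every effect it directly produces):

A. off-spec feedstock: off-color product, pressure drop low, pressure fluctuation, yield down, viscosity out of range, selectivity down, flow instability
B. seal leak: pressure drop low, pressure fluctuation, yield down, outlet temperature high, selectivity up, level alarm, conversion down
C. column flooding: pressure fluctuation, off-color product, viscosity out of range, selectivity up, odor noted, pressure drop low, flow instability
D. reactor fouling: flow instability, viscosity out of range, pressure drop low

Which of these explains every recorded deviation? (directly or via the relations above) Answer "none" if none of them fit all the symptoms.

Checking each candidate against the observations:
(A) off-spec feedstock — off-color product yes; selectivity up NO; pressure drop low yes; yield down yes; viscosity out of range yes; pressure fluctuation yes; flow instability yes
(B) seal leak — accounts for every observation (off-color product through selectivity up → off-color product)
(C) column flooding — off-color product yes; selectivity up yes; pressure drop low yes; yield down NO; viscosity out of range yes; pressure fluctuation yes; flow instability yes
(D) reactor fouling — off-color product NO; selectivity up NO; pressure drop low yes; yield down NO; viscosity out of range yes; pressure fluctuation NO; flow instability yes
Only (B) is consistent with every observation.

B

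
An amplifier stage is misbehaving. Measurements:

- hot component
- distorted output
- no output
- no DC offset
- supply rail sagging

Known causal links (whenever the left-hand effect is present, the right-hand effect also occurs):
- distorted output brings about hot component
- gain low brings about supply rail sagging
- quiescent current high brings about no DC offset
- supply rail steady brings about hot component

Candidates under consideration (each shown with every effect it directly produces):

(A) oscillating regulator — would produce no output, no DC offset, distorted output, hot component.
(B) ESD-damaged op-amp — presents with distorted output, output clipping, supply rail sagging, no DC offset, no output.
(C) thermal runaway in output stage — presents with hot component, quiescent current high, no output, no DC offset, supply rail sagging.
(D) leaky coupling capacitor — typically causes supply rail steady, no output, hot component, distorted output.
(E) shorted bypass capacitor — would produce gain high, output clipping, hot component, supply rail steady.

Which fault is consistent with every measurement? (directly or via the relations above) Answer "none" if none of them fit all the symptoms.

B

Checking each candidate against the observations:
(A) oscillating regulator — does not account for supply rail sagging
(B) ESD-damaged op-amp — hot component + (by distorted output → hot component); distorted output +; no output +; no DC offset +; supply rail sagging +
(C) thermal runaway in output stage — hot component +; distorted output -; no output +; no DC offset +; supply rail sagging +
(D) leaky coupling capacitor — hot component +; distorted output +; no output +; no DC offset -; supply rail sagging -
(E) shorted bypass capacitor — hot component +; distorted output -; no output -; no DC offset -; supply rail sagging -
Only (B) is consistent with every observation.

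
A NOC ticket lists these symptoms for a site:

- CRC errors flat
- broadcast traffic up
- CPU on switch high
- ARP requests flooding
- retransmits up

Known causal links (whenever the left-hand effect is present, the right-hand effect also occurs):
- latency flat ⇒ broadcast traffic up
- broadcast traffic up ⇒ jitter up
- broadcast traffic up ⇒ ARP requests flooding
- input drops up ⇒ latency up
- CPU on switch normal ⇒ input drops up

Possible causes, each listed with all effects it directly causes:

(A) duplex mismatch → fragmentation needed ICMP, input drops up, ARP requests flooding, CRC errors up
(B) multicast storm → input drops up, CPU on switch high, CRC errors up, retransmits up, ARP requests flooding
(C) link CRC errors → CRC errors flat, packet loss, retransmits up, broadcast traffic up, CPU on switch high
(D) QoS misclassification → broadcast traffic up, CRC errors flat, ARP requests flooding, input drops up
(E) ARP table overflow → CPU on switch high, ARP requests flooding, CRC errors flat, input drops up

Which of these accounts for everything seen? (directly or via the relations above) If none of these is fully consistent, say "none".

Per-candidate check:
(A) duplex mismatch — fails on CRC errors flat, broadcast traffic up, CPU on switch high, retransmits up (predicts CRC errors up, not CRC errors flat)
(B) multicast storm — CRC errors flat ✗; broadcast traffic up ✗; CPU on switch high ✓; ARP requests flooding ✓; retransmits up ✓
(C) link CRC errors — accounts for every observation (ARP requests flooding via broadcast traffic up → ARP requests flooding)
(D) QoS misclassification — does not account for CPU on switch high, retransmits up
(E) ARP table overflow — CRC errors flat ✓; broadcast traffic up ✗; CPU on switch high ✓; ARP requests flooding ✓; retransmits up ✗
(C) is the only candidate with no mismatches.

C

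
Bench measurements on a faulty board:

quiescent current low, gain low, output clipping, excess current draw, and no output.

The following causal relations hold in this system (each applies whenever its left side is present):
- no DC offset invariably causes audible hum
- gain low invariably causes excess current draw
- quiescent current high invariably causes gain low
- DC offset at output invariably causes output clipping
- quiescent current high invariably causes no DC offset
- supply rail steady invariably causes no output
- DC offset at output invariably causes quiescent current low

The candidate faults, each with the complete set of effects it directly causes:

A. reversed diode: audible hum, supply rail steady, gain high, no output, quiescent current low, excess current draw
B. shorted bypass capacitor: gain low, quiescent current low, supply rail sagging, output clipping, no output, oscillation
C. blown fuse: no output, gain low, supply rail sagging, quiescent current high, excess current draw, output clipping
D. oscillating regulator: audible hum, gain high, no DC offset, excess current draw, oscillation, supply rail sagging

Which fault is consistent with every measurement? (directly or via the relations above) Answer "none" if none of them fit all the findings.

B

Per-candidate check:
(A) reversed diode — quiescent current low match; gain low miss; output clipping miss; excess current draw match; no output match
(B) shorted bypass capacitor — accounts for every observation (excess current draw by gain low → excess current draw)
(C) blown fuse — fails on quiescent current low (predicts quiescent current high, not quiescent current low)
(D) oscillating regulator — fails on quiescent current low, gain low, output clipping, no output (predicts gain high, not gain low)
(B) alone accounts for all the evidence.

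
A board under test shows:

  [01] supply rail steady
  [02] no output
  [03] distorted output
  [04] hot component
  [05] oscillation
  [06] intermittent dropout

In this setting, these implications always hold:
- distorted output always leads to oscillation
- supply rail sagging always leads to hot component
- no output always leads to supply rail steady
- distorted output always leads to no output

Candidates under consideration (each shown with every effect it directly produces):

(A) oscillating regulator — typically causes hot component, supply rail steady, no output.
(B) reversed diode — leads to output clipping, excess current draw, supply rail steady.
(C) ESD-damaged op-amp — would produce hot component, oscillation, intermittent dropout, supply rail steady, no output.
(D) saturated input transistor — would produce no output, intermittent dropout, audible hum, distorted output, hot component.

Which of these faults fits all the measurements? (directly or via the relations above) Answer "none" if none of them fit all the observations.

Per-candidate check:
(A) oscillating regulator — does not account for distorted output, oscillation, intermittent dropout
(B) reversed diode — does not account for no output, distorted output, hot component, oscillation, intermittent dropout
(C) ESD-damaged op-amp — supply rail steady yes; no output yes; distorted output NO; hot component yes; oscillation yes; intermittent dropout yes
(D) saturated input transistor — supply rail steady yes (by no output → supply rail steady); no output yes; distorted output yes; hot component yes; oscillation yes (by distorted output → oscillation); intermittent dropout yes
(D) alone accounts for all the evidence.

D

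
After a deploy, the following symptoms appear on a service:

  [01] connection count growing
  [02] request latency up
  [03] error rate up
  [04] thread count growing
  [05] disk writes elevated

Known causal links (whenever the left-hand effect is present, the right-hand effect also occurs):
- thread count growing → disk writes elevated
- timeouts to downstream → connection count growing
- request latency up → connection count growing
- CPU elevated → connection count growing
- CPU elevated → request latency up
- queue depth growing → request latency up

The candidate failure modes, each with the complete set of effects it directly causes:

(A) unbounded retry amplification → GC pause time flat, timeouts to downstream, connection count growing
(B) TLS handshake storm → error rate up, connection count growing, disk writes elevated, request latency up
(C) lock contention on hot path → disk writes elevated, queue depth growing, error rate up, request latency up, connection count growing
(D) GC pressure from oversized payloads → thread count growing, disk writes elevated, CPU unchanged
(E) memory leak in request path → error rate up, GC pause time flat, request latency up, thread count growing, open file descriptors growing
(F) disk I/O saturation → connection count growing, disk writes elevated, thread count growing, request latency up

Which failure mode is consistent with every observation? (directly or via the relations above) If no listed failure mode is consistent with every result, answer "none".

E

Testing each hypothesis:
(A) unbounded retry amplification — connection count growing match; request latency up miss; error rate up miss; thread count growing miss; disk writes elevated miss
(B) TLS handshake storm — connection count growing match; request latency up match; error rate up match; thread count growing miss; disk writes elevated match
(C) lock contention on hot path — connection count growing match; request latency up match; error rate up match; thread count growing miss; disk writes elevated match
(D) GC pressure from oversized payloads — does not account for connection count growing, request latency up, error rate up
(E) memory leak in request path — connection count growing match (through request latency up → connection count growing); request latency up match; error rate up match; thread count growing match; disk writes elevated match (through thread count growing → disk writes elevated)
(F) disk I/O saturation — connection count growing match; request latency up match; error rate up miss; thread count growing match; disk writes elevated match
(E) alone accounts for all the evidence.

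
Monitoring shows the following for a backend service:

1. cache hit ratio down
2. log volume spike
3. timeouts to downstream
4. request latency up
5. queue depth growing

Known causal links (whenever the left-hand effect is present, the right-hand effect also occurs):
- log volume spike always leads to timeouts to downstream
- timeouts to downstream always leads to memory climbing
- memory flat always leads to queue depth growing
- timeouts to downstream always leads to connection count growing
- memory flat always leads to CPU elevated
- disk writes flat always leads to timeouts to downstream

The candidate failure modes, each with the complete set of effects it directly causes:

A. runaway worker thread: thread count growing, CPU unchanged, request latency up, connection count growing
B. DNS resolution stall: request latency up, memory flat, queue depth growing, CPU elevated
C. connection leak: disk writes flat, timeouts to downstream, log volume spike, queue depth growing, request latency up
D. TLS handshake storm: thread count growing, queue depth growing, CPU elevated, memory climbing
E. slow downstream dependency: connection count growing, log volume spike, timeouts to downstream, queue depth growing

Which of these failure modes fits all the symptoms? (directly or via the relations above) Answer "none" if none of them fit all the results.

none

For each candidate, compare predicted effects to what was observed:
(A) runaway worker thread — cache hit ratio down NO; log volume spike NO; timeouts to downstream NO; request latency up yes; queue depth growing NO
(B) DNS resolution stall — does not account for cache hit ratio down, log volume spike, timeouts to downstream
(C) connection leak — does not account for cache hit ratio down
(D) TLS handshake storm — cache hit ratio down NO; log volume spike NO; timeouts to downstream NO; request latency up NO; queue depth growing yes
(E) slow downstream dependency — does not account for cache hit ratio down, request latency up
None of the listed candidates fits everything.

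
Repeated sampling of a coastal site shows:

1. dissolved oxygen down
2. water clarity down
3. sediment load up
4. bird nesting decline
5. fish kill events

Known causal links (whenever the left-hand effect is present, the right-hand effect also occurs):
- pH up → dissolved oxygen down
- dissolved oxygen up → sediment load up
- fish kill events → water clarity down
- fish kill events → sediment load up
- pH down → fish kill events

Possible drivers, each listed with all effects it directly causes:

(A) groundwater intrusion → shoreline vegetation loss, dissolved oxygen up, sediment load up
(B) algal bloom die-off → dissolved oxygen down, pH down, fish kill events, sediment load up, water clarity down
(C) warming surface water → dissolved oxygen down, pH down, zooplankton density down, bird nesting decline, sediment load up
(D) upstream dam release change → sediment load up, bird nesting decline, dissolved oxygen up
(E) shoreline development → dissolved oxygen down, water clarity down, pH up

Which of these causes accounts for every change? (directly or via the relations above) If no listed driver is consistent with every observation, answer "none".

Checking each candidate against the observations:
(A) groundwater intrusion — fails on dissolved oxygen down, water clarity down, bird nesting decline, fish kill events (predicts dissolved oxygen up, not dissolved oxygen down)
(B) algal bloom die-off — does not account for bird nesting decline
(C) warming surface water — dissolved oxygen down ✓; water clarity down ✓ (via pH down → fish kill events → water clarity down); sediment load up ✓; bird nesting decline ✓; fish kill events ✓ (via pH down → fish kill events)
(D) upstream dam release change — dissolved oxygen down ✗; water clarity down ✗; sediment load up ✓; bird nesting decline ✓; fish kill events ✗
(E) shoreline development — does not account for sediment load up, bird nesting decline, fish kill events
Only (C) is consistent with every observation.

C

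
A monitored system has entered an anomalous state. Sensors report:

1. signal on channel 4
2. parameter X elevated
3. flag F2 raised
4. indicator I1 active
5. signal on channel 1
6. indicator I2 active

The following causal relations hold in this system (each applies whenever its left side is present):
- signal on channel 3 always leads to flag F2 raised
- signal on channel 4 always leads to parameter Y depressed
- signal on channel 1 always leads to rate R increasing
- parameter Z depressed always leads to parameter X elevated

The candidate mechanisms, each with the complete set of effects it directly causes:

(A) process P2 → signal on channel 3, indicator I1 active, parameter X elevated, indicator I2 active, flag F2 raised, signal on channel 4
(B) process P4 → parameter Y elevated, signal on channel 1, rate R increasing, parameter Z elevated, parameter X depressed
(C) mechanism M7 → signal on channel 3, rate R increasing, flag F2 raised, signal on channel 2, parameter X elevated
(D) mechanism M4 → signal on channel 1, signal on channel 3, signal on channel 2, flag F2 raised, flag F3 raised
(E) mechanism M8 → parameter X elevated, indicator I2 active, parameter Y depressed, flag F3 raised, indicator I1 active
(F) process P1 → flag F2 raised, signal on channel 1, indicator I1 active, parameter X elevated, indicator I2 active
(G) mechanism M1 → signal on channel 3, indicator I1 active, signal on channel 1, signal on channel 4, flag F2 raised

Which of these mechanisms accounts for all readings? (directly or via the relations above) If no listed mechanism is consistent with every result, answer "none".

none

For each candidate, compare predicted effects to what was observed:
(A) process P2 — does not account for signal on channel 1
(B) process P4 — fails on signal on channel 4, parameter X elevated, flag F2 raised, indicator I1 active, indicator I2 active (predicts parameter X depressed, not parameter X elevated)
(C) mechanism M7 — does not account for signal on channel 4, indicator I1 active, signal on channel 1, indicator I2 active
(D) mechanism M4 — does not account for signal on channel 4, parameter X elevated, indicator I1 active, indicator I2 active
(E) mechanism M8 — signal on channel 4 NO; parameter X elevated yes; flag F2 raised NO; indicator I1 active yes; signal on channel 1 NO; indicator I2 active yes
(F) process P1 — does not account for signal on channel 4
(G) mechanism M1 — does not account for parameter X elevated, indicator I2 active
None of the listed candidates fits everything.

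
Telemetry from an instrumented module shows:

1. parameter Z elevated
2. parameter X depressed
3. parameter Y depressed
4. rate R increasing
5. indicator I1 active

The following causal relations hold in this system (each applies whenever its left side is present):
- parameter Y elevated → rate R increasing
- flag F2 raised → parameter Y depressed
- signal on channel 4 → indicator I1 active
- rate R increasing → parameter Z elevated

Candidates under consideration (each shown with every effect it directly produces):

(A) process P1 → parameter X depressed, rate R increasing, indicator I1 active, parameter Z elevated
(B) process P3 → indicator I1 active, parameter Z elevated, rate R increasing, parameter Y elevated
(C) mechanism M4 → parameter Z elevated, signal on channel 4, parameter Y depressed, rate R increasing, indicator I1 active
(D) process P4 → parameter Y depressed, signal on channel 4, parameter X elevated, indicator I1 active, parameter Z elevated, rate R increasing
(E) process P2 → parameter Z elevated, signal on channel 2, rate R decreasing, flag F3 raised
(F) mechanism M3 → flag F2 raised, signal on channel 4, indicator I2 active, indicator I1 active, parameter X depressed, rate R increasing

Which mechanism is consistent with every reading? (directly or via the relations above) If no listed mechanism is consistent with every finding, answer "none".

F

Checking each candidate against the observations:
(A) process P1 — does not account for parameter Y depressed
(B) process P3 — fails on parameter X depressed, parameter Y depressed (predicts parameter Y elevated, not parameter Y depressed)
(C) mechanism M4 — does not account for parameter X depressed
(D) process P4 — fails on parameter X depressed (predicts parameter X elevated, not parameter X depressed)
(E) process P2 — fails on parameter X depressed, parameter Y depressed, rate R increasing, indicator I1 active (predicts rate R decreasing, not rate R increasing)
(F) mechanism M3 — accounts for every observation (parameter Z elevated through rate R increasing → parameter Z elevated)
(F) alone accounts for all the evidence.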